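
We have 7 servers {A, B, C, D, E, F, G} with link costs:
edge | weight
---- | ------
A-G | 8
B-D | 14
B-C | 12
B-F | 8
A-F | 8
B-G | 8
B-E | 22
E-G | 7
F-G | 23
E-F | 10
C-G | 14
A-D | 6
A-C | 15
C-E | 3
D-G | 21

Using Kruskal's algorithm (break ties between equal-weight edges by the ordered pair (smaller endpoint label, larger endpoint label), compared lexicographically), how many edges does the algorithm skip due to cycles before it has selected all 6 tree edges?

0

Kruskal's algorithm — process edges by increasing weight (ties by edge label):
C-E (3): add. Components now {A} {B} {C,E} {D} {F} {G}
A-D (6): add. Components now {A,D} {B} {C,E} {F} {G}
E-G (7): add. Components now {A,D} {B} {C,E,G} {F}
A-F (8): add. Components now {A,D,F} {B} {C,E,G}
A-G (8): add. Components now {A,C,D,E,F,G} {B}
B-F (8): add. Components now {A,B,C,D,E,F,G}
Edges rejected before the tree was complete: 0.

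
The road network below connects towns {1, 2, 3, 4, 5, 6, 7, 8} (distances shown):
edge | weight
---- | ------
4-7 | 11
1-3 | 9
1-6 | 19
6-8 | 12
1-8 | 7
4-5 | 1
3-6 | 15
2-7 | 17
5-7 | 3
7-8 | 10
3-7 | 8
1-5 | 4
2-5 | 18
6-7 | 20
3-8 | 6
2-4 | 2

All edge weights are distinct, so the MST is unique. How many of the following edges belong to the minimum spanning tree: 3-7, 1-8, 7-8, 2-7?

Kruskal: consider edges lightest-first.
4-5 (1): add — endpoints in different components.
2-4 (2): add — endpoints in different components.
5-7 (3): add — endpoints in different components.
1-5 (4): add — endpoints in different components.
3-8 (6): add — endpoints in different components.
1-8 (7): add — endpoints in different components.
3-7 (8): skip — 3 and 7 already connected.
1-3 (9): skip — 1 and 3 already connected.
7-8 (10): skip — 7 and 8 already connected.
4-7 (11): skip — 4 and 7 already connected.
6-8 (12): add — endpoints in different components.
MST edge set: {4-5, 2-4, 5-7, 1-5, 3-8, 1-8, 6-8}.
Of the listed edges, {1-8} are in the MST → 1.

1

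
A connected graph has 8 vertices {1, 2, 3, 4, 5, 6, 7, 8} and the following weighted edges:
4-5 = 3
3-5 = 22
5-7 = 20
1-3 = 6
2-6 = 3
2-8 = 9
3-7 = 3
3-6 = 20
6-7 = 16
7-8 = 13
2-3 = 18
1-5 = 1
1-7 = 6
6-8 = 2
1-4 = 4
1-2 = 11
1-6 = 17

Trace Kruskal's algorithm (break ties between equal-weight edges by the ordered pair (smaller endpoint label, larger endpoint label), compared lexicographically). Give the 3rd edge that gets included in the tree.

Kruskal: consider edges lightest-first.
1-5 (1): add — endpoints in different components.
6-8 (2): add — endpoints in different components.
2-6 (3): add — endpoints in different components.
3-7 (3): add — endpoints in different components.
4-5 (3): add — endpoints in different components.
1-4 (4): skip — 1 and 4 already connected.
1-3 (6): add — endpoints in different components.
1-7 (6): skip — 1 and 7 already connected.
2-8 (9): skip — 2 and 8 already connected.
1-2 (11): add — endpoints in different components.
The 3rd edge added is 2-6.

2-6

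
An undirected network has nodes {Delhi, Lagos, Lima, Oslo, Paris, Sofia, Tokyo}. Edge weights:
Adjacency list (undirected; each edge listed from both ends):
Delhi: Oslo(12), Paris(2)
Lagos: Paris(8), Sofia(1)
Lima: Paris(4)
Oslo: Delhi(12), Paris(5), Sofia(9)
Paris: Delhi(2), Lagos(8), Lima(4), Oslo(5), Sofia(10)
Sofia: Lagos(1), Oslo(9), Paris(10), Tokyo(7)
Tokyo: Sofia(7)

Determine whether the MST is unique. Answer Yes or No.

Kruskal: consider edges lightest-first.
Lagos—Sofia (1): add. Components now {Lagos,Sofia} {Oslo} {Lima} {Delhi} {Paris} {Tokyo}
Delhi—Paris (2): add. Components now {Lagos,Sofia} {Oslo} {Lima} {Delhi,Paris} {Tokyo}
Lima—Paris (4): add. Components now {Lagos,Sofia} {Oslo} {Delhi,Lima,Paris} {Tokyo}
Oslo—Paris (5): add. Components now {Lagos,Sofia} {Delhi,Lima,Oslo,Paris} {Tokyo}
Sofia—Tokyo (7): add. Components now {Lagos,Sofia,Tokyo} {Delhi,Lima,Oslo,Paris}
Lagos—Paris (8): add. Components now {Delhi,Lagos,Lima,Oslo,Paris,Sofia,Tokyo}
Every non-tree edge has weight strictly greater than the heaviest edge on the tree path between its endpoints, so the MST is unique.

Yes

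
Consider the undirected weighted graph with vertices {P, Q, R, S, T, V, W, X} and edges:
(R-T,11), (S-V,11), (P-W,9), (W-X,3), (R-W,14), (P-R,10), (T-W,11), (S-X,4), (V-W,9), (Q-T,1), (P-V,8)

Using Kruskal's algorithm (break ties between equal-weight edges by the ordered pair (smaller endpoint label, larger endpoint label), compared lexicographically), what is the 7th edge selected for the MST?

Kruskal: consider edges lightest-first.
Q-T (1): add — endpoints in different components.
W-X (3): add — endpoints in different components.
S-X (4): add — endpoints in different components.
P-V (8): add — endpoints in different components.
P-W (9): add — endpoints in different components.
V-W (9): skip — V and W already connected.
P-R (10): add — endpoints in different components.
R-T (11): add — endpoints in different components.
The 7th edge added is R-T.

R-T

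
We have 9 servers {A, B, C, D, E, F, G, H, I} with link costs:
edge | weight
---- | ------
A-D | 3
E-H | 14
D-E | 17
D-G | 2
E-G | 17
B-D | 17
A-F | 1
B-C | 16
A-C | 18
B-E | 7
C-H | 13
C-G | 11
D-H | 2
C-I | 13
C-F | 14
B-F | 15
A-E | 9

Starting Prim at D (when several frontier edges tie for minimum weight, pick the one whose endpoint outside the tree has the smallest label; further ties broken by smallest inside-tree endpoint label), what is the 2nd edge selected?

Grow the tree from D using Prim:
Step 1: cheapest edge leaving the tree is D-G (2); add G.
Step 2: cheapest edge leaving the tree is D-H (2); add H.
Step 3: cheapest edge leaving the tree is A-D (3); add A.
Step 4: cheapest edge leaving the tree is A-F (1); add F.
Step 5: cheapest edge leaving the tree is A-E (9); add E.
Step 6: cheapest edge leaving the tree is B-E (7); add B.
Step 7: cheapest edge leaving the tree is C-G (11); add C.
Step 8: cheapest edge leaving the tree is C-I (13); add I.
The 2nd edge added is D-H.

D-H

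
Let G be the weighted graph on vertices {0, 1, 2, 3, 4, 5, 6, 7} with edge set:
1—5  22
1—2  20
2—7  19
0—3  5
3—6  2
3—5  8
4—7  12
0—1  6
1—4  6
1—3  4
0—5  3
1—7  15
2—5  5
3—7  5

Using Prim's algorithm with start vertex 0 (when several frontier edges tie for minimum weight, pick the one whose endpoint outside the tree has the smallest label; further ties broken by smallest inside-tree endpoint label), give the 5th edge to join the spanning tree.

1-3

Prim's algorithm from 0:
Step 1: frontier [0—5 3, 0—3 5, 0—1 6] → take 0—5 (3); add 5.
Step 2: frontier [0—3 5, 0—1 6, 2—5 5, 3—5 8, 1—5 22] → take 2—5 (5); add 2.
Step 3: frontier [0—3 5, 0—1 6, 2—7 19, 1—2 20, 3—5 8, 1—5 22] → take 0—3 (5); add 3.
Step 4: frontier [0—1 6, 2—7 19, 1—2 20, 3—6 2, 1—3 4, 3—7 5, 1—5 22] → take 3—6 (2); add 6.
Step 5: frontier [0—1 6, 2—7 19, 1—2 20, 1—3 4, 3—7 5, 1—5 22] → take 1—3 (4); add 1.
Step 6: frontier [1—4 6, 1—7 15, 2—7 19, 3—7 5] → take 3—7 (5); add 7.
Step 7: frontier [1—4 6, 4—7 12] → take 1—4 (6); add 4.
The 5th edge added is 1—3.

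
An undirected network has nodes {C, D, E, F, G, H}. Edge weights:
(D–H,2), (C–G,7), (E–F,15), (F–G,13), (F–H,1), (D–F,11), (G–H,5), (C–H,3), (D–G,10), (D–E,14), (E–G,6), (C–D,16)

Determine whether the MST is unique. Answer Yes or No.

Yes

Kruskal's algorithm — process edges by increasing weight (ties by edge label):
F–H (1): add. Components now {C} {D} {E} {F,H} {G}
D–H (2): add. Components now {C} {D,F,H} {E} {G}
C–H (3): add. Components now {C,D,F,H} {E} {G}
G–H (5): add. Components now {C,D,F,G,H} {E}
E–G (6): add. Components now {C,D,E,F,G,H}
Every non-tree edge has weight strictly greater than the heaviest edge on the tree path between its endpoints, so the MST is unique.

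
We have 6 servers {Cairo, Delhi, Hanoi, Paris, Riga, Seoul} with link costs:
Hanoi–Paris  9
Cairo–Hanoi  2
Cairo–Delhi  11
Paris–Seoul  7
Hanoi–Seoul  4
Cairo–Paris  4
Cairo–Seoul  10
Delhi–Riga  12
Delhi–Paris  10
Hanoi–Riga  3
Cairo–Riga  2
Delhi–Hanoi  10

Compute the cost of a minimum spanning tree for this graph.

Prim's algorithm from Seoul:
Step 1: frontier [Hanoi–Seoul 4, Paris–Seoul 7, Cairo–Seoul 10] → take Hanoi–Seoul (4); add Hanoi.
Step 2: frontier [Cairo–Hanoi 2, Hanoi–Riga 3, Hanoi–Paris 9, Delhi–Hanoi 10, Paris–Seoul 7, Cairo–Seoul 10] → take Cairo–Hanoi (2); add Cairo.
Step 3: frontier [Cairo–Riga 2, Cairo–Paris 4, Cairo–Delhi 11, Hanoi–Riga 3, Hanoi–Paris 9, Delhi–Hanoi 10, Paris–Seoul 7] → take Cairo–Riga (2); add Riga.
Step 4: frontier [Cairo–Paris 4, Cairo–Delhi 11, Hanoi–Paris 9, Delhi–Hanoi 10, Delhi–Riga 12, Paris–Seoul 7] → take Cairo–Paris (4); add Paris.
Step 5: frontier [Cairo–Delhi 11, Delhi–Hanoi 10, Delhi–Paris 10, Delhi–Riga 12] → take Delhi–Hanoi (10); add Delhi.
MST edges: Hanoi–Seoul, Cairo–Hanoi, Cairo–Riga, Cairo–Paris, Delhi–Hanoi; total weight 4+2+2+4+10 = 22.

22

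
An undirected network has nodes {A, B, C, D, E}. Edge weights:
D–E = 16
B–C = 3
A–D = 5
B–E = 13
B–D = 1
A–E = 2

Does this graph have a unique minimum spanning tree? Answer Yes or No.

Yes

Sort edges by weight, then run Kruskal:
B–D (1): add — endpoints in different components.
A–E (2): add — endpoints in different components.
B–C (3): add — endpoints in different components.
A–D (5): add — endpoints in different components.
Every non-tree edge has weight strictly greater than the heaviest edge on the tree path between its endpoints, so the MST is unique.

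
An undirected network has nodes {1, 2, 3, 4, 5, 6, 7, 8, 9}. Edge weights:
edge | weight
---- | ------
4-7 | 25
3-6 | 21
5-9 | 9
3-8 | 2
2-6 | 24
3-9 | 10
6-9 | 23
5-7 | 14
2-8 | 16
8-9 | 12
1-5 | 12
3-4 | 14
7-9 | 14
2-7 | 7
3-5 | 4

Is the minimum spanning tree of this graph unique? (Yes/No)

No

Sort edges by weight, then run Kruskal:
3-8 (2): add — endpoints in different components.
3-5 (4): add — endpoints in different components.
2-7 (7): add — endpoints in different components.
5-9 (9): add — endpoints in different components.
3-9 (10): skip — 3 and 9 already connected.
1-5 (12): add — endpoints in different components.
8-9 (12): skip — 8 and 9 already connected.
3-4 (14): add — endpoints in different components.
5-7 (14): add — endpoints in different components.
7-9 (14): skip — 7 and 9 already connected.
2-8 (16): skip — 2 and 8 already connected.
3-6 (21): add — endpoints in different components.
Non-tree edge 7-9 has weight 14, equal to the heaviest edge on its tree cycle — swapping gives another MST of the same weight. Not unique.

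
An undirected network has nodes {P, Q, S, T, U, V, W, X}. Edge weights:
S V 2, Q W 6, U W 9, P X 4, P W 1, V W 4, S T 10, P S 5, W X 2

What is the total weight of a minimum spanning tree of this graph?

34

Prim, starting at U.
Step 1: cheapest edge leaving the tree is U W (9); add W.
Step 2: cheapest edge leaving the tree is P W (1); add P.
Step 3: cheapest edge leaving the tree is W X (2); add X.
Step 4: cheapest edge leaving the tree is V W (4); add V.
Step 5: cheapest edge leaving the tree is S V (2); add S.
Step 6: cheapest edge leaving the tree is Q W (6); add Q.
Step 7: cheapest edge leaving the tree is S T (10); add T.
MST edges: U W, P W, W X, V W, S V, Q W, S T; total weight 9+1+2+4+2+6+10 = 34.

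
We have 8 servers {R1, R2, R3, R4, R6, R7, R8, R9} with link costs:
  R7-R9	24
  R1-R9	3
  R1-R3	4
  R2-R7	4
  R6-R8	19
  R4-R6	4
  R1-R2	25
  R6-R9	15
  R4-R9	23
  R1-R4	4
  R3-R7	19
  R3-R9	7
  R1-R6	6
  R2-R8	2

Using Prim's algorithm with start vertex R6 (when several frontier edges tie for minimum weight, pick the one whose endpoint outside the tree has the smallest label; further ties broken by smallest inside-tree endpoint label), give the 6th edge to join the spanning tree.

R2-R7

Prim, starting at R6.
Step 1: cheapest edge leaving the tree is R4-R6 (4); add R4.
Step 2: cheapest edge leaving the tree is R1-R4 (4); add R1.
Step 3: cheapest edge leaving the tree is R1-R9 (3); add R9.
Step 4: cheapest edge leaving the tree is R1-R3 (4); add R3.
Step 5: cheapest edge leaving the tree is R3-R7 (19); add R7.
Step 6: cheapest edge leaving the tree is R2-R7 (4); add R2.
Step 7: cheapest edge leaving the tree is R2-R8 (2); add R8.
The 6th edge added is R2-R7.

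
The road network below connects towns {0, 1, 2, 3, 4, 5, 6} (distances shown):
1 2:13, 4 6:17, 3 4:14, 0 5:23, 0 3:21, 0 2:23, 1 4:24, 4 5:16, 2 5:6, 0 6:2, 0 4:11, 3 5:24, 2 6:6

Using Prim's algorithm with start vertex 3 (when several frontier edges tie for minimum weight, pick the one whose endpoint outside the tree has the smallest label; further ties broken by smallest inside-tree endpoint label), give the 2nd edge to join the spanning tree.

0-4

Grow the tree from 3 using Prim:
Step 1: cheapest edge leaving the tree is 3 4 (14); add 4.
Step 2: cheapest edge leaving the tree is 0 4 (11); add 0.
Step 3: cheapest edge leaving the tree is 0 6 (2); add 6.
Step 4: cheapest edge leaving the tree is 2 6 (6); add 2.
Step 5: cheapest edge leaving the tree is 2 5 (6); add 5.
Step 6: cheapest edge leaving the tree is 1 2 (13); add 1.
The 2nd edge added is 0 4.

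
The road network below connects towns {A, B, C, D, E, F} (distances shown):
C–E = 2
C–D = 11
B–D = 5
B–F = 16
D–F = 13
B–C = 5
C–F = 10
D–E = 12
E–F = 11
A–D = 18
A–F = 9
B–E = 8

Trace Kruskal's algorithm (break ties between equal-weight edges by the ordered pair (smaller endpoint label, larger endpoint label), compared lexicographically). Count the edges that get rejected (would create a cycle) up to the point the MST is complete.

1

Kruskal's algorithm — process edges by increasing weight (ties by edge label):
C–E (2): add — endpoints in different components.
B–C (5): add — endpoints in different components.
B–D (5): add — endpoints in different components.
B–E (8): skip — B and E already connected.
A–F (9): add — endpoints in different components.
C–F (10): add — endpoints in different components.
Edges rejected before the tree was complete: 1.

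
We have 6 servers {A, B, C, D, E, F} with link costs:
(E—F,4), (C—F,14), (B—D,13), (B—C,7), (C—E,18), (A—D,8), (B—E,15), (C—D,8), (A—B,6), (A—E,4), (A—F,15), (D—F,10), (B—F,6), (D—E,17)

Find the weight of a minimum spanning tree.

29

Kruskal: consider edges lightest-first.
A—E (4): add — endpoints in different components.
E—F (4): add — endpoints in different components.
A—B (6): add — endpoints in different components.
B—F (6): skip — B and F already connected.
B—C (7): add — endpoints in different components.
A—D (8): add — endpoints in different components.
MST edges: A—E, E—F, A—B, B—C, A—D; total weight 4+4+6+7+8 = 29.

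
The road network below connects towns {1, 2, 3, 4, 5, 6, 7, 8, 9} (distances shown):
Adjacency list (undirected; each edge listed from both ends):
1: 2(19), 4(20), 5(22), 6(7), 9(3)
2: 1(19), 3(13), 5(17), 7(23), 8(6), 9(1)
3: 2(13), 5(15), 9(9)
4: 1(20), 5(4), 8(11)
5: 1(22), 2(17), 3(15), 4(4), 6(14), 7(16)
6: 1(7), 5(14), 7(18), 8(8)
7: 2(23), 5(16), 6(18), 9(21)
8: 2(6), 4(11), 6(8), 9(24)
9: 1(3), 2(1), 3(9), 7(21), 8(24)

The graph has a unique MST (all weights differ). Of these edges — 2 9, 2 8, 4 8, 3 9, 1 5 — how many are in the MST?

4

Kruskal's algorithm — process edges by increasing weight (ties by edge label):
2 9 (1): add — endpoints in different components.
1 9 (3): add — endpoints in different components.
4 5 (4): add — endpoints in different components.
2 8 (6): add — endpoints in different components.
1 6 (7): add — endpoints in different components.
6 8 (8): skip — 6 and 8 already connected.
3 9 (9): add — endpoints in different components.
4 8 (11): add — endpoints in different components.
2 3 (13): skip — 2 and 3 already connected.
5 6 (14): skip — 5 and 6 already connected.
3 5 (15): skip — 3 and 5 already connected.
5 7 (16): add — endpoints in different components.
MST edge set: {2 9, 1 9, 4 5, 2 8, 1 6, 3 9, 4 8, 5 7}.
Of the listed edges, {2 9, 2 8, 4 8, 3 9} are in the MST → 4.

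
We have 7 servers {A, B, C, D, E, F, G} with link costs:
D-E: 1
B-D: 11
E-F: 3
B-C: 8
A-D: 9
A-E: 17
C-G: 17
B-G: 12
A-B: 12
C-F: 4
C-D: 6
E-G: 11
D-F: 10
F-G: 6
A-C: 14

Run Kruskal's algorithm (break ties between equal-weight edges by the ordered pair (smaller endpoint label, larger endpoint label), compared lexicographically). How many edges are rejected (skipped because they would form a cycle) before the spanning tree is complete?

1

Kruskal's algorithm — process edges by increasing weight (ties by edge label):
D-E (1): add — endpoints in different components.
E-F (3): add — endpoints in different components.
C-F (4): add — endpoints in different components.
C-D (6): skip — C and D already connected.
F-G (6): add — endpoints in different components.
B-C (8): add — endpoints in different components.
A-D (9): add — endpoints in different components.
Edges rejected before the tree was complete: 1.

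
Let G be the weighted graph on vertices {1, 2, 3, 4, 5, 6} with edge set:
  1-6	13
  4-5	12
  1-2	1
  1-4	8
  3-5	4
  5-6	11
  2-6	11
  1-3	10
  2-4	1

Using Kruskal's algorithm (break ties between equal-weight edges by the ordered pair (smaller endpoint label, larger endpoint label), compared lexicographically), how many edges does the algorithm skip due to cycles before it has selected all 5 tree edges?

Kruskal: consider edges lightest-first.
1-2 (1): add. Components now {1,2} {3} {4} {5} {6}
2-4 (1): add. Components now {1,2,4} {3} {5} {6}
3-5 (4): add. Components now {1,2,4} {3,5} {6}
1-4 (8): skip — 1 and 4 already connected.
1-3 (10): add. Components now {1,2,3,4,5} {6}
2-6 (11): add. Components now {1,2,3,4,5,6}
Edges rejected before the tree was complete: 1.

1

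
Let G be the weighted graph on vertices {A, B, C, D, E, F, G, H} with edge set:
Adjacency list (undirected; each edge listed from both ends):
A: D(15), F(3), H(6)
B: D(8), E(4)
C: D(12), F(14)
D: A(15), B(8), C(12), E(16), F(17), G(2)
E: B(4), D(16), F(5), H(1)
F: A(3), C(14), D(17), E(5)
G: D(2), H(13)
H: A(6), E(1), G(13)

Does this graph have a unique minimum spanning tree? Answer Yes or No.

Kruskal: consider edges lightest-first.
E H (1): add — endpoints in different components.
D G (2): add — endpoints in different components.
A F (3): add — endpoints in different components.
B E (4): add — endpoints in different components.
E F (5): add — endpoints in different components.
A H (6): skip — A and H already connected.
B D (8): add — endpoints in different components.
C D (12): add — endpoints in different components.
Every non-tree edge has weight strictly greater than the heaviest edge on the tree path between its endpoints, so the MST is unique.

Yes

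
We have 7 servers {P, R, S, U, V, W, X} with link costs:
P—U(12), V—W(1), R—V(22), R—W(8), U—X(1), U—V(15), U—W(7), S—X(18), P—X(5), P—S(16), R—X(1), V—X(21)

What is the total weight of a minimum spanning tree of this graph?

31

Prim's algorithm from P:
Step 1: frontier [P—X 5, P—U 12, P—S 16] → take P—X (5); add X.
Step 2: frontier [P—U 12, P—S 16, R—X 1, U—X 1, S—X 18, V—X 21] → take R—X (1); add R.
Step 3: frontier [P—U 12, P—S 16, R—W 8, R—V 22, U—X 1, S—X 18, V—X 21] → take U—X (1); add U.
Step 4: frontier [P—S 16, R—W 8, R—V 22, U—W 7, U—V 15, S—X 18, V—X 21] → take U—W (7); add W.
Step 5: frontier [P—S 16, R—V 22, U—V 15, V—W 1, S—X 18, V—X 21] → take V—W (1); add V.
Step 6: frontier [P—S 16, S—X 18] → take P—S (16); add S.
MST edges: P—X, R—X, U—X, U—W, V—W, P—S; total weight 5+1+1+7+1+16 = 31.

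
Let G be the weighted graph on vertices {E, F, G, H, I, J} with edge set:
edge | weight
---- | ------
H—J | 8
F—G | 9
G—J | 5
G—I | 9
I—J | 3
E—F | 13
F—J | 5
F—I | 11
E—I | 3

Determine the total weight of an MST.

24

Kruskal's algorithm — process edges by increasing weight (ties by edge label):
E—I (3): add. Components now {E,I} {F} {G} {H} {J}
I—J (3): add. Components now {E,I,J} {F} {G} {H}
F—J (5): add. Components now {E,F,I,J} {G} {H}
G—J (5): add. Components now {E,F,G,I,J} {H}
H—J (8): add. Components now {E,F,G,H,I,J}
MST edges: E—I, I—J, F—J, G—J, H—J; total weight 3+3+5+5+8 = 24.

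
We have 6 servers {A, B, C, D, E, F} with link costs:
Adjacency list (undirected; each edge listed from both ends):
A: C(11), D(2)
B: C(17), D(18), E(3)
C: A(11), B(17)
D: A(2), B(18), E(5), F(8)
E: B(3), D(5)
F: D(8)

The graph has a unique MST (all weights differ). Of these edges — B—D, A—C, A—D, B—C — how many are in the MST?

Kruskal's algorithm — process edges by increasing weight (ties by edge label):
A—D (2): add. Components now {A,D} {B} {C} {E} {F}
B—E (3): add. Components now {A,D} {B,E} {C} {F}
D—E (5): add. Components now {A,B,D,E} {C} {F}
D—F (8): add. Components now {A,B,D,E,F} {C}
A—C (11): add. Components now {A,B,C,D,E,F}
MST edge set: {A—D, B—E, D—E, D—F, A—C}.
Of the listed edges, {A—C, A—D} are in the MST → 2.

2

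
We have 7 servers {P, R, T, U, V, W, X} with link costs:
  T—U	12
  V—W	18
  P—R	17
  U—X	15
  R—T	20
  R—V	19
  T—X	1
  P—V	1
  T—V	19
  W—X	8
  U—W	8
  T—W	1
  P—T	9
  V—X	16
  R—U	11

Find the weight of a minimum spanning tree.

31

Kruskal's algorithm — process edges by increasing weight (ties by edge label):
P—V (1): add. Components now {R} {P,V} {W} {X} {T} {U}
T—W (1): add. Components now {R} {P,V} {T,W} {X} {U}
T—X (1): add. Components now {R} {P,V} {T,W,X} {U}
U—W (8): add. Components now {R} {P,V} {T,U,W,X}
W—X (8): skip — W and X already connected.
P—T (9): add. Components now {R} {P,T,U,V,W,X}
R—U (11): add. Components now {P,R,T,U,V,W,X}
MST edges: P—V, T—W, T—X, U—W, P—T, R—U; total weight 1+1+1+8+9+11 = 31.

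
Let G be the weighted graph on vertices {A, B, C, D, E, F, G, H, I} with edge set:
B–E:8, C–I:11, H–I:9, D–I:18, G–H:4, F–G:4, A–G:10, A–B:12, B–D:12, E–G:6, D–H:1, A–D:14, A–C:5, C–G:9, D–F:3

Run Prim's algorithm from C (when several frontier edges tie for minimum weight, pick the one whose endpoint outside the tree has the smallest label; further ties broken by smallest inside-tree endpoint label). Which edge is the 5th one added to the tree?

Prim's algorithm from C:
Step 1: cheapest edge leaving the tree is A–C (5); add A.
Step 2: cheapest edge leaving the tree is C–G (9); add G.
Step 3: cheapest edge leaving the tree is F–G (4); add F.
Step 4: cheapest edge leaving the tree is D–F (3); add D.
Step 5: cheapest edge leaving the tree is D–H (1); add H.
Step 6: cheapest edge leaving the tree is E–G (6); add E.
Step 7: cheapest edge leaving the tree is B–E (8); add B.
Step 8: cheapest edge leaving the tree is H–I (9); add I.
The 5th edge added is D–H.

D-H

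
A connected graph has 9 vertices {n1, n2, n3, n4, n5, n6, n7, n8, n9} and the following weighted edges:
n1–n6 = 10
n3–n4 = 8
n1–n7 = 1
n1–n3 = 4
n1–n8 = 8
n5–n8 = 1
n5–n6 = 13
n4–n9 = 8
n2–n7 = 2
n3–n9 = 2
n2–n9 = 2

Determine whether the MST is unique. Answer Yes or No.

Kruskal's algorithm — process edges by increasing weight (ties by edge label):
n1–n7 (1): add — endpoints in different components.
n5–n8 (1): add — endpoints in different components.
n2–n7 (2): add — endpoints in different components.
n2–n9 (2): add — endpoints in different components.
n3–n9 (2): add — endpoints in different components.
n1–n3 (4): skip — n3 and n1 already connected.
n1–n8 (8): add — endpoints in different components.
n3–n4 (8): add — endpoints in different components.
n4–n9 (8): skip — n9 and n4 already connected.
n1–n6 (10): add — endpoints in different components.
Non-tree edge n4–n9 has weight 8, equal to the heaviest edge on its tree cycle — swapping gives another MST of the same weight. Not unique.

No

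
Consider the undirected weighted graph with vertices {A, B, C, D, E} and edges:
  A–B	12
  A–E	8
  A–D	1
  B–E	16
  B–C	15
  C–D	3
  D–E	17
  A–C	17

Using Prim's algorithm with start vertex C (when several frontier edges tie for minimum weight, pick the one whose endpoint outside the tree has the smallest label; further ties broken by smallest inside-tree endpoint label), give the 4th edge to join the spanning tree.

Prim, starting at C.
Step 1: cheapest edge leaving the tree is C–D (3); add D.
Step 2: cheapest edge leaving the tree is A–D (1); add A.
Step 3: cheapest edge leaving the tree is A–E (8); add E.
Step 4: cheapest edge leaving the tree is A–B (12); add B.
The 4th edge added is A–B.

A-B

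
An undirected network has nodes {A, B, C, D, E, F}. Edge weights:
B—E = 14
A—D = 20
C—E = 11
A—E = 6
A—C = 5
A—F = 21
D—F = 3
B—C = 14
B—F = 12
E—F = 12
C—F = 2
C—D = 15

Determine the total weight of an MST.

28

Kruskal: consider edges lightest-first.
C—F (2): add — endpoints in different components.
D—F (3): add — endpoints in different components.
A—C (5): add — endpoints in different components.
A—E (6): add — endpoints in different components.
C—E (11): skip — C and E already connected.
B—F (12): add — endpoints in different components.
MST edges: C—F, D—F, A—C, A—E, B—F; total weight 2+3+5+6+12 = 28.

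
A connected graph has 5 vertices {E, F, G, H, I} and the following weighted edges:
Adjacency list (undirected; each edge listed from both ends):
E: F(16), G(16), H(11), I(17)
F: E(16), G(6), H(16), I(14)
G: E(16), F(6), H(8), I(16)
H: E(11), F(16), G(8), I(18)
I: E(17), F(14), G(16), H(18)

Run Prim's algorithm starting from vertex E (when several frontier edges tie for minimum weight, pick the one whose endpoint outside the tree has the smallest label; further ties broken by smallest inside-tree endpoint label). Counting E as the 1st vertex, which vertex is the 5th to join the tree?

I

Prim's algorithm from E:
Step 1: frontier [E–H 11, E–F 16, E–G 16, E–I 17] → take E–H (11); add H.
Step 2: frontier [E–F 16, E–G 16, E–I 17, G–H 8, F–H 16, H–I 18] → take G–H (8); add G.
Step 3: frontier [E–F 16, E–I 17, F–G 6, G–I 16, F–H 16, H–I 18] → take F–G (6); add F.
Step 4: frontier [E–I 17, F–I 14, G–I 16, H–I 18] → take F–I (14); add I.
Vertex order: E, H, G, F, I. The 5th vertex is I.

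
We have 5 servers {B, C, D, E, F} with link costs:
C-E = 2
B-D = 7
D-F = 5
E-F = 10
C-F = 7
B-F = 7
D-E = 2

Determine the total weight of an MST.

Grow the tree from B using Prim:
Step 1: frontier [B-D 7, B-F 7] → take B-D (7); add D.
Step 2: frontier [B-F 7, D-E 2, D-F 5] → take D-E (2); add E.
Step 3: frontier [B-F 7, D-F 5, C-E 2, E-F 10] → take C-E (2); add C.
Step 4: frontier [B-F 7, C-F 7, D-F 5, E-F 10] → take D-F (5); add F.
MST edges: B-D, D-E, C-E, D-F; total weight 7+2+2+5 = 16.

16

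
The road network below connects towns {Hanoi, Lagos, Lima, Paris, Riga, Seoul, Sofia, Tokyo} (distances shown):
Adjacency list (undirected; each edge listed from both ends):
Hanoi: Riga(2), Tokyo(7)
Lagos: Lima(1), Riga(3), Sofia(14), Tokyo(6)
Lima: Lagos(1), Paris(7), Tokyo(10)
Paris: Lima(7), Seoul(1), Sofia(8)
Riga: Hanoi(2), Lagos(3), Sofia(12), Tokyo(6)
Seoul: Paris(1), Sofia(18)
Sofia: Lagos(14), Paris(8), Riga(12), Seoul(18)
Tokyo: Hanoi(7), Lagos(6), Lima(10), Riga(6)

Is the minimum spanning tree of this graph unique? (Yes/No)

Kruskal's algorithm — process edges by increasing weight (ties by edge label):
Lagos—Lima (1): add — endpoints in different components.
Paris—Seoul (1): add — endpoints in different components.
Hanoi—Riga (2): add — endpoints in different components.
Lagos—Riga (3): add — endpoints in different components.
Lagos—Tokyo (6): add — endpoints in different components.
Riga—Tokyo (6): skip — Riga and Tokyo already connected.
Hanoi—Tokyo (7): skip — Hanoi and Tokyo already connected.
Lima—Paris (7): add — endpoints in different components.
Paris—Sofia (8): add — endpoints in different components.
Non-tree edge Riga—Tokyo has weight 6, equal to the heaviest edge on its tree cycle — swapping gives another MST of the same weight. Not unique.

No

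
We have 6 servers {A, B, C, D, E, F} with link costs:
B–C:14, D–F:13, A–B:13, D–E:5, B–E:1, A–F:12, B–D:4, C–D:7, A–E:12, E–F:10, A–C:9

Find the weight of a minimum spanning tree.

31

Kruskal: consider edges lightest-first.
B–E (1): add. Components now {A} {B,E} {C} {D} {F}
B–D (4): add. Components now {A} {B,D,E} {C} {F}
D–E (5): skip — D and E already connected.
C–D (7): add. Components now {A} {B,C,D,E} {F}
A–C (9): add. Components now {A,B,C,D,E} {F}
E–F (10): add. Components now {A,B,C,D,E,F}
MST edges: B–E, B–D, C–D, A–C, E–F; total weight 1+4+7+9+10 = 31.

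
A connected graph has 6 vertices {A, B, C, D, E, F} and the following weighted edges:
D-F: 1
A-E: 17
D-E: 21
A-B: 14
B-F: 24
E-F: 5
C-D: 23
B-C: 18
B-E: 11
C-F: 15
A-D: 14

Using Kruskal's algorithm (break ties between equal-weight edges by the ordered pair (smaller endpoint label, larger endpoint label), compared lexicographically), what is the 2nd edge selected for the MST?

E-F

Kruskal's algorithm — process edges by increasing weight (ties by edge label):
D-F (1): add — endpoints in different components.
E-F (5): add — endpoints in different components.
B-E (11): add — endpoints in different components.
A-B (14): add — endpoints in different components.
A-D (14): skip — A and D already connected.
C-F (15): add — endpoints in different components.
The 2nd edge added is E-F.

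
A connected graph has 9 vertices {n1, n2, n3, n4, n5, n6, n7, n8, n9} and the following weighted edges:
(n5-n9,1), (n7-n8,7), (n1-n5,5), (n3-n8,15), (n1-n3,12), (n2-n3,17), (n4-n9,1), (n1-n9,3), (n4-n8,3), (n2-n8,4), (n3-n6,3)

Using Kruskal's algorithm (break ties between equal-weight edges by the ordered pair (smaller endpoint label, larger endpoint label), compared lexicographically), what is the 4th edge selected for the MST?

n3-n6

Kruskal: consider edges lightest-first.
n4-n9 (1): add — endpoints in different components.
n5-n9 (1): add — endpoints in different components.
n1-n9 (3): add — endpoints in different components.
n3-n6 (3): add — endpoints in different components.
n4-n8 (3): add — endpoints in different components.
n2-n8 (4): add — endpoints in different components.
n1-n5 (5): skip — n1 and n5 already connected.
n7-n8 (7): add — endpoints in different components.
n1-n3 (12): add — endpoints in different components.
The 4th edge added is n3-n6.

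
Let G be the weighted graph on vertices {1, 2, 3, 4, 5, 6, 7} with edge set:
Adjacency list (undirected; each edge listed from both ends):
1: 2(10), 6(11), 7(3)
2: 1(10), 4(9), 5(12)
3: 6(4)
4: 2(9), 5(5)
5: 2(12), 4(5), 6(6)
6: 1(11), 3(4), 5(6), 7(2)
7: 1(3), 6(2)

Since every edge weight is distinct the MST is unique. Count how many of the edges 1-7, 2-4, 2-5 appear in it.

2

Sort edges by weight, then run Kruskal:
6-7 (2): add. Components now {1} {2} {3} {4} {5} {6,7}
1-7 (3): add. Components now {1,6,7} {2} {3} {4} {5}
3-6 (4): add. Components now {1,3,6,7} {2} {4} {5}
4-5 (5): add. Components now {1,3,6,7} {2} {4,5}
5-6 (6): add. Components now {1,3,4,5,6,7} {2}
2-4 (9): add. Components now {1,2,3,4,5,6,7}
MST edge set: {6-7, 1-7, 3-6, 4-5, 5-6, 2-4}.
Of the listed edges, {1-7, 2-4} are in the MST → 2.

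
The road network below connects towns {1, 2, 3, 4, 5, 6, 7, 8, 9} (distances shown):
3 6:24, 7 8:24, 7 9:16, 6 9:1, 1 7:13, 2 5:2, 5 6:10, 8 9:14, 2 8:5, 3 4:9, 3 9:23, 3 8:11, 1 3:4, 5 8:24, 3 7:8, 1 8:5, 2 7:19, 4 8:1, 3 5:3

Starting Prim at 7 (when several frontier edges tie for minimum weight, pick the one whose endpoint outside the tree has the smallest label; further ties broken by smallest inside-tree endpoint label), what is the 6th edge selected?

Prim's algorithm from 7:
Step 1: cheapest edge leaving the tree is 3 7 (8); add 3.
Step 2: cheapest edge leaving the tree is 3 5 (3); add 5.
Step 3: cheapest edge leaving the tree is 2 5 (2); add 2.
Step 4: cheapest edge leaving the tree is 1 3 (4); add 1.
Step 5: cheapest edge leaving the tree is 1 8 (5); add 8.
Step 6: cheapest edge leaving the tree is 4 8 (1); add 4.
Step 7: cheapest edge leaving the tree is 5 6 (10); add 6.
Step 8: cheapest edge leaving the tree is 6 9 (1); add 9.
The 6th edge added is 4 8.

4-8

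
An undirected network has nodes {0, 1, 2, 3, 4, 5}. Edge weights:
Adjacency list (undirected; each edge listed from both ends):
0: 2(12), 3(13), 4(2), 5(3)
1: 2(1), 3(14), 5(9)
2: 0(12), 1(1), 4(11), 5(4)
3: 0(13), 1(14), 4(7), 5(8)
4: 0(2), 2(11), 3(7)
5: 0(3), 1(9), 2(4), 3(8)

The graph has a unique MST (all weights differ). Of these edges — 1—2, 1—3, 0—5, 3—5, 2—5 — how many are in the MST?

3

Sort edges by weight, then run Kruskal:
1—2 (1): add. Components now {0} {1,2} {3} {4} {5}
0—4 (2): add. Components now {0,4} {1,2} {3} {5}
0—5 (3): add. Components now {0,4,5} {1,2} {3}
2—5 (4): add. Components now {0,1,2,4,5} {3}
3—4 (7): add. Components now {0,1,2,3,4,5}
MST edge set: {1—2, 0—4, 0—5, 2—5, 3—4}.
Of the listed edges, {1—2, 0—5, 2—5} are in the MST → 3.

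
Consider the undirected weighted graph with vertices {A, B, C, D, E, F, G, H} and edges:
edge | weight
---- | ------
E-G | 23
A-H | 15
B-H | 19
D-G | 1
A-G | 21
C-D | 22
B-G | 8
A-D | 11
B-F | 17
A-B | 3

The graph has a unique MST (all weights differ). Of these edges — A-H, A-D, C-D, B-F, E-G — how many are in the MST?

4

Kruskal's algorithm — process edges by increasing weight (ties by edge label):
D-G (1): add — endpoints in different components.
A-B (3): add — endpoints in different components.
B-G (8): add — endpoints in different components.
A-D (11): skip — A and D already connected.
A-H (15): add — endpoints in different components.
B-F (17): add — endpoints in different components.
B-H (19): skip — B and H already connected.
A-G (21): skip — A and G already connected.
C-D (22): add — endpoints in different components.
E-G (23): add — endpoints in different components.
MST edge set: {D-G, A-B, B-G, A-H, B-F, C-D, E-G}.
Of the listed edges, {A-H, C-D, B-F, E-G} are in the MST → 4.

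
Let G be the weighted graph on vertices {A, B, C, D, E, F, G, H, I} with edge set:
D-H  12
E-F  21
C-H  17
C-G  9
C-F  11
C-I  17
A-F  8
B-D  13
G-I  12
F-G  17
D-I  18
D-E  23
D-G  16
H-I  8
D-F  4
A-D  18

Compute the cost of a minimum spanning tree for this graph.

86

Kruskal's algorithm — process edges by increasing weight (ties by edge label):
D-F (4): add — endpoints in different components.
A-F (8): add — endpoints in different components.
H-I (8): add — endpoints in different components.
C-G (9): add — endpoints in different components.
C-F (11): add — endpoints in different components.
D-H (12): add — endpoints in different components.
G-I (12): skip — G and I already connected.
B-D (13): add — endpoints in different components.
D-G (16): skip — D and G already connected.
C-H (17): skip — C and H already connected.
C-I (17): skip — C and I already connected.
F-G (17): skip — F and G already connected.
A-D (18): skip — A and D already connected.
D-I (18): skip — D and I already connected.
E-F (21): add — endpoints in different components.
MST edges: D-F, A-F, H-I, C-G, C-F, D-H, B-D, E-F; total weight 4+8+8+9+11+12+13+21 = 86.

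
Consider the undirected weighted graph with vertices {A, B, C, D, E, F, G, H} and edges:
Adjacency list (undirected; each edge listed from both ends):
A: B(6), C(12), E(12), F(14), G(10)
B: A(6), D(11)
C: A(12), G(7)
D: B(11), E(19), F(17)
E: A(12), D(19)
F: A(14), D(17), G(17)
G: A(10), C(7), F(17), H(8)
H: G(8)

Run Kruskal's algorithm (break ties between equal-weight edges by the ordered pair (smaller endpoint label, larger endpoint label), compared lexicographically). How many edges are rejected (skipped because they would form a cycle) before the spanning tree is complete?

Sort edges by weight, then run Kruskal:
A-B (6): add — endpoints in different components.
C-G (7): add — endpoints in different components.
G-H (8): add — endpoints in different components.
A-G (10): add — endpoints in different components.
B-D (11): add — endpoints in different components.
A-C (12): skip — A and C already connected.
A-E (12): add — endpoints in different components.
A-F (14): add — endpoints in different components.
Edges rejected before the tree was complete: 1.

1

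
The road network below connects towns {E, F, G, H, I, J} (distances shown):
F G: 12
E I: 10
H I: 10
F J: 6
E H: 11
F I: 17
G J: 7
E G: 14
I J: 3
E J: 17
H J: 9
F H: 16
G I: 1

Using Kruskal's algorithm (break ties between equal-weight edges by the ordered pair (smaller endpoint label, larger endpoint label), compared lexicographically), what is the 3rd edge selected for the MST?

F-J

Kruskal: consider edges lightest-first.
G I (1): add. Components now {E} {F} {G,I} {H} {J}
I J (3): add. Components now {E} {F} {G,I,J} {H}
F J (6): add. Components now {E} {F,G,I,J} {H}
G J (7): skip — G and J already connected.
H J (9): add. Components now {E} {F,G,H,I,J}
E I (10): add. Components now {E,F,G,H,I,J}
The 3rd edge added is F J.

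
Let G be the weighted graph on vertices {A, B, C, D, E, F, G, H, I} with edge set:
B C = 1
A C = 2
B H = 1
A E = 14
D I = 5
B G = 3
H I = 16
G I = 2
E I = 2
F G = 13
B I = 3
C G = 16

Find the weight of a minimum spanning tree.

29

Prim, starting at A.
Step 1: cheapest edge leaving the tree is A C (2); add C.
Step 2: cheapest edge leaving the tree is B C (1); add B.
Step 3: cheapest edge leaving the tree is B H (1); add H.
Step 4: cheapest edge leaving the tree is B G (3); add G.
Step 5: cheapest edge leaving the tree is G I (2); add I.
Step 6: cheapest edge leaving the tree is E I (2); add E.
Step 7: cheapest edge leaving the tree is D I (5); add D.
Step 8: cheapest edge leaving the tree is F G (13); add F.
MST edges: A C, B C, B H, B G, G I, E I, D I, F G; total weight 2+1+1+3+2+2+5+13 = 29.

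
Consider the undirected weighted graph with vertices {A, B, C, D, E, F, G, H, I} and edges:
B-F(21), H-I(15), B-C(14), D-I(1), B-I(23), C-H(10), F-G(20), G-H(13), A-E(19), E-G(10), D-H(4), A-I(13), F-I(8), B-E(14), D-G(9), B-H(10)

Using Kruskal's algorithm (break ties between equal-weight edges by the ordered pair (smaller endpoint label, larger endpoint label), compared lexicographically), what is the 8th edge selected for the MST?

A-I

Sort edges by weight, then run Kruskal:
D-I (1): add — endpoints in different components.
D-H (4): add — endpoints in different components.
F-I (8): add — endpoints in different components.
D-G (9): add — endpoints in different components.
B-H (10): add — endpoints in different components.
C-H (10): add — endpoints in different components.
E-G (10): add — endpoints in different components.
A-I (13): add — endpoints in different components.
The 8th edge added is A-I.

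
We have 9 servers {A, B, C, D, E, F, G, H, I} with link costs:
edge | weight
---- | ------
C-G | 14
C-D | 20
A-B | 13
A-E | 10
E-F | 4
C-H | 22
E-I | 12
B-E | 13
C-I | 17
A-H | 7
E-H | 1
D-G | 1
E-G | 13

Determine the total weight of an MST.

Sort edges by weight, then run Kruskal:
D-G (1): add — endpoints in different components.
E-H (1): add — endpoints in different components.
E-F (4): add — endpoints in different components.
A-H (7): add — endpoints in different components.
A-E (10): skip — A and E already connected.
E-I (12): add — endpoints in different components.
A-B (13): add — endpoints in different components.
B-E (13): skip — B and E already connected.
E-G (13): add — endpoints in different components.
C-G (14): add — endpoints in different components.
MST edges: D-G, E-H, E-F, A-H, E-I, A-B, E-G, C-G; total weight 1+1+4+7+12+13+13+14 = 65.

65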